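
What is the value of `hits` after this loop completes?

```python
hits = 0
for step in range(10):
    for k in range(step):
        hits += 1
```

Triangle number: 0+1+2+...+9
`hits` takes the values: 0 → 1 → 2 → 3 → 4 → 5 → 6 → 7 → 8 → 9 → 10 → 11 → 12 → 13 → 14 → 15 → 16 → 17 → 18 → 19 → 20 → 21 → 22 → 23 → 24 → 25 → 26 → 27 → 28 → 29 → … → 41 → 42 → 43 → 44 → 45

Answer: 45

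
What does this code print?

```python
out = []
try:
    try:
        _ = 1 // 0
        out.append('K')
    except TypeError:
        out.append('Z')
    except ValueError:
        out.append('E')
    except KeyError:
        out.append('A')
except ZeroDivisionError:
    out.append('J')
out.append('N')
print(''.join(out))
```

Execution trace: 'J' (outer except ZeroDivisionError) → 'N' (after the try/except). Output: JN

Answer: JN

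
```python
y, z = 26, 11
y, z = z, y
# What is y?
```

Trace:
`y, z = 26, 11` → y = 26; z = 11
`y, z = z, y` → y = 11; z = 26
So y = 11

Answer: 11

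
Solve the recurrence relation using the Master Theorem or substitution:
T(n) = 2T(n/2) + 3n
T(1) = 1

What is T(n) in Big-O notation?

By Master Theorem: a=2, b=2, f(n)=3n. Since log_2(2) = 1 and f(n) = Θ(n^1), Case 2 applies. T(n) = O(n log n).

Answer: O(n log n)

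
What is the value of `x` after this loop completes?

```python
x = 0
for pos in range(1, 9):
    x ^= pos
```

XOR of 1 to 8
`x` takes the values: 0 → 1 → 3 → 0 → 4 → 1 → 7 → 0 → 8

Answer: 8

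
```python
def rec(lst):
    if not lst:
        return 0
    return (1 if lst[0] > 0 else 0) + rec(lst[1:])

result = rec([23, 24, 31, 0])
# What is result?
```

Count of positive elements in [23, 24, 31, 0] = 3

Answer: 3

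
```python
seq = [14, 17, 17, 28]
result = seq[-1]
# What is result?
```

Trace:
`seq = [14, 17, 17, 28]` → seq = [14, 17, 17, 28]
`result = seq[-1]` → result = 28
So result = 28

Answer: 28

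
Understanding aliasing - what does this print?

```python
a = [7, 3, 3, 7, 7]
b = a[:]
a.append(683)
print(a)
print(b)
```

Key concept: slice [:] creates copy.
Step by step:
`a = [7, 3, 3, 7, 7]` → a = [7, 3, 3, 7, 7]
`b = a[:]` → b = [7, 3, 3, 7, 7]
`a.append(683)` → a = [7, 3, 3, 7, 7, 683]
`print(a)` → prints [7, 3, 3, 7, 7, 683]
`print(b)` → prints [7, 3, 3, 7, 7]

Answer:
[7, 3, 3, 7, 7, 683]
[7, 3, 3, 7, 7]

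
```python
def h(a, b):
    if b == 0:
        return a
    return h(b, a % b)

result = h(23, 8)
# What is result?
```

h(23, 8) -> h(8, 7) -> h(7, 1) -> h(1, 0) -> 1

Answer: 1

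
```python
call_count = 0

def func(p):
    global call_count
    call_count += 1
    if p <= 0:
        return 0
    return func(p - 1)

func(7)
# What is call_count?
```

Linear recursion stepping by 1: 8 calls from p=7 down to ≤0.

Answer: 8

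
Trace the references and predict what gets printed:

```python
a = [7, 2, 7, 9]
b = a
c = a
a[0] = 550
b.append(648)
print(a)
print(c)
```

Key concept: multiple aliases.
Step by step:
`a = [7, 2, 7, 9]` → a = [7, 2, 7, 9]
`b = a` → b = [7, 2, 7, 9] (same object as a)
`c = a` → c = [7, 2, 7, 9] (same object as a, b)
`a[0] = 550` → a = [550, 2, 7, 9] (same object as b, c); b = [550, 2, 7, 9] (same object as a, c); c = [550, 2, 7, 9] (same object as a, b)
`b.append(648)` → a = [550, 2, 7, 9, 648] (same object as b, c); b = [550, 2, 7, 9, 648] (same object as a, c); c = [550, 2, 7, 9, 648] (same object as a, b)
`print(a)` → prints [550, 2, 7, 9, 648]
`print(c)` → prints [550, 2, 7, 9, 648]

Answer:
[550, 2, 7, 9, 648]
[550, 2, 7, 9, 648]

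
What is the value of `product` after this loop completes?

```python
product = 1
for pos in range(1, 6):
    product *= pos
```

5! = 120
`product` takes the values: 1 → 2 → 6 → 24 → 120

Answer: 120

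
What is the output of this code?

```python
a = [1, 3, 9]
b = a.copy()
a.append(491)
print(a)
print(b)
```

Key concept: list.copy() creates independent copy.
Step by step:
`a = [1, 3, 9]` → a = [1, 3, 9]
`b = a.copy()` → b = [1, 3, 9]
`a.append(491)` → a = [1, 3, 9, 491]
`print(a)` → prints [1, 3, 9, 491]
`print(b)` → prints [1, 3, 9]

Answer:
[1, 3, 9, 491]
[1, 3, 9]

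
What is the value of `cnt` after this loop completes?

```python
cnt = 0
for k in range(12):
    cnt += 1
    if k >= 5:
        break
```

Loop breaks when k reaches 5, cnt is 6
`cnt` takes the values: 0 → 1 → 2 → 3 → 4 → 5 → 6

Answer: 6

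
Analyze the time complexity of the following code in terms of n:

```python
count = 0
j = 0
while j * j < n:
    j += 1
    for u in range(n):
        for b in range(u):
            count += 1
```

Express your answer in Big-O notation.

Each loop level contributes: √n × n × n. Multiplying the contributions gives O(n^2√n).

Answer: O(n^2√n)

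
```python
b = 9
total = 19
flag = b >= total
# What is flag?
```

Trace:
`b = 9` → b = 9
`total = 19` → total = 19
`flag = b >= total` → flag = False
So flag = False

Answer: False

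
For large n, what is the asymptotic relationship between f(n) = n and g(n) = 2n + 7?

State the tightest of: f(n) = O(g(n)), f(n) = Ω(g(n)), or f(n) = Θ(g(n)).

n vs 2n + 7: f(n) = Θ(g(n)) — they are asymptotically equivalent (constant factors don't affect Θ).

Answer: f(n) = Θ(g(n)) — they are asymptotically equivalent (constant factors don't affect Θ).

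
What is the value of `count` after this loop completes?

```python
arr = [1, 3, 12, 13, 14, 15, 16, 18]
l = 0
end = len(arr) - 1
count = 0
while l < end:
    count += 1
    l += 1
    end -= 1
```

Iterations until pointers meet (list length 8)
`count` takes the values: 0 → 1 → 2 → 3 → 4

Answer: 4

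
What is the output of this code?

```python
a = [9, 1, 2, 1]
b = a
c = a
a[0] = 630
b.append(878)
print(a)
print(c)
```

Key concept: multiple aliases.
Step by step:
`a = [9, 1, 2, 1]` → a = [9, 1, 2, 1]
`b = a` → b = [9, 1, 2, 1] (same object as a)
`c = a` → c = [9, 1, 2, 1] (same object as a, b)
`a[0] = 630` → a = [630, 1, 2, 1] (same object as b, c); b = [630, 1, 2, 1] (same object as a, c); c = [630, 1, 2, 1] (same object as a, b)
`b.append(878)` → a = [630, 1, 2, 1, 878] (same object as b, c); b = [630, 1, 2, 1, 878] (same object as a, c); c = [630, 1, 2, 1, 878] (same object as a, b)
`print(a)` → prints [630, 1, 2, 1, 878]
`print(c)` → prints [630, 1, 2, 1, 878]

Answer:
[630, 1, 2, 1, 878]
[630, 1, 2, 1, 878]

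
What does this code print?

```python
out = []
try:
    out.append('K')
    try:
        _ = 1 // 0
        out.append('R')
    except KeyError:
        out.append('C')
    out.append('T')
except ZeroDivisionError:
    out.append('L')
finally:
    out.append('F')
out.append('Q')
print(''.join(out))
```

Execution trace: 'K' (try body) → 'L' (except ZeroDivisionError) → 'F' (finally) → 'Q' (after the try/except). Output: KLFQ

Answer: KLFQ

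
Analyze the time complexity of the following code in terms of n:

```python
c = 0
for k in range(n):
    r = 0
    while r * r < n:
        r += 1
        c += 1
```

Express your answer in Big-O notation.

Each loop level contributes: n × √n. Multiplying the contributions gives O(n√n).

Answer: O(n√n)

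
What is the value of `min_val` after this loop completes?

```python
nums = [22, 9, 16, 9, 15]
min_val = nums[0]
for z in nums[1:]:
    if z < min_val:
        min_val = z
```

Minimum of [22, 9, 16, 9, 15]
`min_val` takes the values: 22 → 9

Answer: 9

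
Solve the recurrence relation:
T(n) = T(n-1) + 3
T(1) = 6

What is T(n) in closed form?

Unrolling: T(n) = T(1) + 3·(n-1) = 6 + 3(n-1) = 3n + 3.

Answer: T(n) = 3n + 3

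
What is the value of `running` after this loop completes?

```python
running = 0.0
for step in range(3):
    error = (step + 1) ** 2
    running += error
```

Sum of squared losses 1² + 2² + ... + 3²
`running` takes the values: 0.0 → 1.0 → 5.0 → 14.0

Answer: 14.0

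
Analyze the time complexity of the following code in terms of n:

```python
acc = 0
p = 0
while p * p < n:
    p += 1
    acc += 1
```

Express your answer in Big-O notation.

Each loop level contributes: √n. Multiplying the contributions gives O(√n).

Answer: O(√n)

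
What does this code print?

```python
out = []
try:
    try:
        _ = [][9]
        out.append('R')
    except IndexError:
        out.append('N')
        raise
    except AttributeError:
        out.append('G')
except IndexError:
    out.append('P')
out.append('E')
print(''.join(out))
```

Execution trace: 'N' (inner except IndexError) → 'P' (outer except IndexError) → 'E' (after the try/except). Output: NPE

Answer: NPE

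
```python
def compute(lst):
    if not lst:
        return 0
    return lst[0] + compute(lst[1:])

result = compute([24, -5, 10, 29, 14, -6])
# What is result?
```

24 + (-5) + 10 + 29 + 14 + (-6) + 0 = 66

Answer: 66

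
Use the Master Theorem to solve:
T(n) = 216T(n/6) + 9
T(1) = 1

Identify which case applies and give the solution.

a=216, b=6, f(n)=9. log_6(216) = 3. Since c=0 < 3, Case 1 applies: T(n) = Θ(n^log_b(a)) = O(n^3).

Answer: O(n^3) - Case 1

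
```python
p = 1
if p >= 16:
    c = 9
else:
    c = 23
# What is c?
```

Trace:
`p = 1` → p = 1
`if p >= 16: ...` → p >= 16 is False, take else branch → c = 23
So c = 23

Answer: 23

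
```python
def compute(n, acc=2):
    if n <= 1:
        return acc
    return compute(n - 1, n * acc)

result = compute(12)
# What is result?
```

Accumulator trace (n, acc): (12, 2) -> (11, 24) -> (10, 264) -> (9, 2640) -> (8, 23760) -> (7, 190080) -> (6, 1330560) -> (5, 7983360) -> (4, 39916800) -> (3, 159667200) -> (2, 479001600) -> (1, 958003200) -> return 958003200

Answer: 958003200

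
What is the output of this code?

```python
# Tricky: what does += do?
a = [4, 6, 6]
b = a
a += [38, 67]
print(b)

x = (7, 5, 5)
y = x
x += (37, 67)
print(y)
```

Key concept: += behavior differs for mutable vs immutable.
Step by step:
`a = [4, 6, 6]` → a = [4, 6, 6]
`b = a` → b = [4, 6, 6] (same object as a)
`a += [38, 67]` → a = [4, 6, 6, 38, 67] (same object as b); b = [4, 6, 6, 38, 67] (same object as a)
`print(b)` → prints [4, 6, 6, 38, 67]
`x = (7, 5, 5)` → x = (7, 5, 5)
`y = x` → y = (7, 5, 5)
`x += (37, 67)` → x = (7, 5, 5, 37, 67)
`print(y)` → prints (7, 5, 5)

Answer:
[4, 6, 6, 38, 67]
(7, 5, 5)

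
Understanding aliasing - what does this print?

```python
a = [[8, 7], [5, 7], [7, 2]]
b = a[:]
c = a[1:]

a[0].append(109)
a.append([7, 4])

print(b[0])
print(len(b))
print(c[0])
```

Key concept: slice with nested mutation.
Step by step:
`a = [[8, 7], [5, 7], [7, 2]]` → a = [[8, 7], [5, 7], [7, 2]]
`b = a[:]` → b = [[8, 7], [5, 7], [7, 2]]
`c = a[1:]` → c = [[5, 7], [7, 2]]
`a[0].append(109)` → a = [[8, 7, 109], [5, 7], [7, 2]]; b = [[8, 7, 109], [5, 7], [7, 2]]
`a.append([7, 4])` → a = [[8, 7, 109], [5, 7], [7, 2], [7, 4]]
`print(b[0])` → prints [8, 7, 109]
`print(len(b))` → prints 3
`print(c[0])` → prints [5, 7]

Answer:
[8, 7, 109]
3
[5, 7]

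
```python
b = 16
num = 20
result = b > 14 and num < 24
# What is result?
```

Trace:
`b = 16` → b = 16
`num = 20` → num = 20
`result = b > 14 and num < 24` → result = True
So result = True

Answer: True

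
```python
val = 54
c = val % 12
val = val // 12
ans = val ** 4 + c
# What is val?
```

Trace:
`val = 54` → val = 54
`c = val % 12` → c = 6
`val = val // 12` → val = 4
`ans = val ** 4 + c` → ans = 262
So val = 4

Answer: 4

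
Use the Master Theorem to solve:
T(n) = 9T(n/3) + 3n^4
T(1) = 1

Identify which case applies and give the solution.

a=9, b=3, f(n)=3n^4. log_3(9) = 2. Since c=4 > 2 and the regularity condition holds (9(n/3)^4 = (9/3^4)n^4 with 9/3^4 < 1), Case 3 applies: T(n) = Θ(f(n)) = O(n^4).

Answer: O(n^4) - Case 3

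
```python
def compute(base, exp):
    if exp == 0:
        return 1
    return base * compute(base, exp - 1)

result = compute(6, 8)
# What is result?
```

compute(6, 8) = 6 * 6 * 6 * 6 * 6 * 6 * 6 * 6 = 1679616

Answer: 1679616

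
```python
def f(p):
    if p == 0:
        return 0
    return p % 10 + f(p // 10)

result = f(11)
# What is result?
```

Sum of digits of 11: 1 + 1 = 2

Answer: 2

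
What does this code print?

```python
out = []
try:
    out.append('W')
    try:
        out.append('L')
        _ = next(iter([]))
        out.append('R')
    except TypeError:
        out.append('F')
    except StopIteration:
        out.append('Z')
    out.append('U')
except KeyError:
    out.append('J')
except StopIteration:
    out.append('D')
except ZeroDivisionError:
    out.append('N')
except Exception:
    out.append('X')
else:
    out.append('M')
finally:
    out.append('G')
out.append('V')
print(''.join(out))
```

Execution trace: 'W' (try body) → 'L' (inner try body) → 'Z' (inner except StopIteration) → 'U' (try body, no exception) → 'M' (else) → 'G' (finally) → 'V' (after the try/except). Output: WLZUMGV

Answer: WLZUMGV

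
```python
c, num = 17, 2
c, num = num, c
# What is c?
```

Trace:
`c, num = 17, 2` → c = 17; num = 2
`c, num = num, c` → c = 2; num = 17
So c = 2

Answer: 2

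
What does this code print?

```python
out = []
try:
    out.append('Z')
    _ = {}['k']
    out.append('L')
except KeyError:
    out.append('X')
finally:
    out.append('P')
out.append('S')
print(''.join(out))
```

Execution trace: 'Z' (try body) → 'X' (except KeyError) → 'P' (finally) → 'S' (after the try/except). Output: ZXPS

Answer: ZXPS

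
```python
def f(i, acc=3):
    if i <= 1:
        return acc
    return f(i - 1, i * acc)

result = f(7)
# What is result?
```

Accumulator trace (n, acc): (7, 3) -> (6, 21) -> (5, 126) -> (4, 630) -> (3, 2520) -> (2, 7560) -> (1, 15120) -> return 15120

Answer: 15120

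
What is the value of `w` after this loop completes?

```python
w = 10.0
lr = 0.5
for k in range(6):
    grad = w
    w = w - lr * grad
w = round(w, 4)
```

Gradient descent: w = 10.0 * (1 - 0.5)^6
`w` takes the values: 10.0 → 5.0 → 2.5 → 1.25 → 0.625 → 0.3125 → 0.15625 → 0.1562

Answer: 0.1562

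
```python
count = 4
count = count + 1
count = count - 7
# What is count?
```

Trace:
`count = 4` → count = 4
`count = count + 1` → count = 5
`count = count - 7` → count = -2
So count = -2

Answer: -2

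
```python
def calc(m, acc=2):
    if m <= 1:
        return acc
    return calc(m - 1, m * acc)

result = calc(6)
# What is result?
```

Accumulator trace (n, acc): (6, 2) -> (5, 12) -> (4, 60) -> (3, 240) -> (2, 720) -> (1, 1440) -> return 1440

Answer: 1440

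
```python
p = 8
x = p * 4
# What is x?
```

Trace:
`p = 8` → p = 8
`x = p * 4` → x = 32
So x = 32

Answer: 32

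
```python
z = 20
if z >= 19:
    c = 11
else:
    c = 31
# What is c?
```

Trace:
`z = 20` → z = 20
`if z >= 19: ...` → z >= 19 is True → c = 11
So c = 11

Answer: 11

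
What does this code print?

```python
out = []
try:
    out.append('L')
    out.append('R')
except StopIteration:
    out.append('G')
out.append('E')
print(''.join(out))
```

Execution trace: 'L' (try body) → 'R' (try body, no exception) → 'E' (after the try/except). Output: LRE

Answer: LRE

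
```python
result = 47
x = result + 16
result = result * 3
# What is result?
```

Trace:
`result = 47` → result = 47
`x = result + 16` → x = 63
`result = result * 3` → result = 141
So result = 141

Answer: 141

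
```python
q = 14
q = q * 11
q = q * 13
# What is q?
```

Trace:
`q = 14` → q = 14
`q = q * 11` → q = 154
`q = q * 13` → q = 2002
So q = 2002

Answer: 2002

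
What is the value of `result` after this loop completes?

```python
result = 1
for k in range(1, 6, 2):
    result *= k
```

Product of 1, 3, 5, ... up to 5
`result` takes the values: 1 → 3 → 15

Answer: 15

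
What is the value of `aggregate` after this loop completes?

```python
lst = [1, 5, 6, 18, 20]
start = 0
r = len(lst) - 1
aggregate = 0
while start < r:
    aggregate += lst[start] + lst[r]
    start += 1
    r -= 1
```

Sum of pairs from ends
`aggregate` takes the values: 0 → 21 → 44

Answer: 44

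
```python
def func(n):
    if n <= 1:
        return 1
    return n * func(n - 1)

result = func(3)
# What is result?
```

func(3) = 3 * 2 * 1 = 6

Answer: 6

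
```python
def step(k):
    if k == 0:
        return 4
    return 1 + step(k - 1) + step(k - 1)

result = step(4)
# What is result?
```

step(k) = 1 + 2·step(k-1), step(0)=4. Closed form: (4+1)·2^4 - 1 = 79.

Answer: 79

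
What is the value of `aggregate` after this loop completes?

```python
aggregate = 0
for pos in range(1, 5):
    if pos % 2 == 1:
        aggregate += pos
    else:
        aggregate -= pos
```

Add odd, subtract even
`aggregate` takes the values: 0 → 1 → -1 → 2 → -2

Answer: -2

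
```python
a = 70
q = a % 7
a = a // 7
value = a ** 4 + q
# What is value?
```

Trace:
`a = 70` → a = 70
`q = a % 7` → q = 0
`a = a // 7` → a = 10
`value = a ** 4 + q` → value = 10000
So value = 10000

Answer: 10000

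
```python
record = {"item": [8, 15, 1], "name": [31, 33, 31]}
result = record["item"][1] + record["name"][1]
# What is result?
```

Trace:
`record = {"item": [8, 15, 1], "name": [31, 33, 31]}` → record = {'item': [8, 15, 1], 'name': [31, 33, 31]}
`result = record["item"][1] + record["name"][1]` → result = 48
So result = 48

Answer: 48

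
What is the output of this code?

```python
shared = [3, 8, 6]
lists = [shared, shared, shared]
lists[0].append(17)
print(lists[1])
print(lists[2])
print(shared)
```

Key concept: list of same reference.
Step by step:
`shared = [3, 8, 6]` → shared = [3, 8, 6]
`lists = [shared, shared, shared]` → lists = [[3, 8, 6], [3, 8, 6], [3, 8, 6]]
`lists[0].append(17)` → shared = [3, 8, 6, 17]; lists = [[3, 8, 6, 17], [3, 8, 6, 17], [3, 8, 6, 17]]
`print(lists[1])` → prints [3, 8, 6, 17]
`print(lists[2])` → prints [3, 8, 6, 17]
`print(shared)` → prints [3, 8, 6, 17]

Answer:
[3, 8, 6, 17]
[3, 8, 6, 17]
[3, 8, 6, 17]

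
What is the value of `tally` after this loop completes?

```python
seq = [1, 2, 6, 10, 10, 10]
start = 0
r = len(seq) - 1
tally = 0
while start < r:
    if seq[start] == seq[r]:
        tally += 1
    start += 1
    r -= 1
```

Count matching pairs from ends
`tally` takes the values: 0

Answer: 0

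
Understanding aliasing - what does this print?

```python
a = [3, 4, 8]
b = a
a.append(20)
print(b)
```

Key concept: basic list aliasing.
Step by step:
`a = [3, 4, 8]` → a = [3, 4, 8]
`b = a` → b = [3, 4, 8] (same object as a)
`a.append(20)` → a = [3, 4, 8, 20] (same object as b); b = [3, 4, 8, 20] (same object as a)
`print(b)` → prints [3, 4, 8, 20]

Answer: [3, 4, 8, 20]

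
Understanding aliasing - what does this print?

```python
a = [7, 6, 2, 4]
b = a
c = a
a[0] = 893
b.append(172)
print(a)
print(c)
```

Key concept: multiple aliases.
Step by step:
`a = [7, 6, 2, 4]` → a = [7, 6, 2, 4]
`b = a` → b = [7, 6, 2, 4] (same object as a)
`c = a` → c = [7, 6, 2, 4] (same object as a, b)
`a[0] = 893` → a = [893, 6, 2, 4] (same object as b, c); b = [893, 6, 2, 4] (same object as a, c); c = [893, 6, 2, 4] (same object as a, b)
`b.append(172)` → a = [893, 6, 2, 4, 172] (same object as b, c); b = [893, 6, 2, 4, 172] (same object as a, c); c = [893, 6, 2, 4, 172] (same object as a, b)
`print(a)` → prints [893, 6, 2, 4, 172]
`print(c)` → prints [893, 6, 2, 4, 172]

Answer:
[893, 6, 2, 4, 172]
[893, 6, 2, 4, 172]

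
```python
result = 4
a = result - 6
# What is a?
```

Trace:
`result = 4` → result = 4
`a = result - 6` → a = -2
So a = -2

Answer: -2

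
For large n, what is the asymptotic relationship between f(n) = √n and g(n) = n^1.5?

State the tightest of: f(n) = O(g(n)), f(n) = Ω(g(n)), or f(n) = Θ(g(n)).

√n vs n^1.5: f(n) = O(g(n)) but not Ω(g(n)) — n^1.5 grows strictly faster than √n.

Answer: f(n) = O(g(n)) but not Ω(g(n)) — n^1.5 grows strictly faster than √n.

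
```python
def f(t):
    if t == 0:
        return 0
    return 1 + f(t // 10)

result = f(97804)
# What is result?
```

Count of digits of 97804: 5

Answer: 5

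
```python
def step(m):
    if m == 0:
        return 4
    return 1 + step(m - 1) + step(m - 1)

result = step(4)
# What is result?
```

step(m) = 1 + 2·step(m-1), step(0)=4. Closed form: (4+1)·2^4 - 1 = 79.

Answer: 79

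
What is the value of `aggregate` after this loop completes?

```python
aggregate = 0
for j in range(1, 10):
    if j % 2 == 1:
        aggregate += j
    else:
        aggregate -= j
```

Add odd, subtract even
`aggregate` takes the values: 0 → 1 → -1 → 2 → -2 → 3 → -3 → 4 → -4 → 5

Answer: 5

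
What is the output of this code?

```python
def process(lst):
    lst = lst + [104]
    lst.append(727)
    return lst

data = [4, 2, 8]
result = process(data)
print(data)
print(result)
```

Key concept: rebinding parameter vs mutation.
Step by step:
`data = [4, 2, 8]` → data = [4, 2, 8]
`result = process(data)` → result = [4, 2, 8, 104, 727]
`print(data)` → prints [4, 2, 8]
`print(result)` → prints [4, 2, 8, 104, 727]

Answer:
[4, 2, 8]
[4, 2, 8, 104, 727]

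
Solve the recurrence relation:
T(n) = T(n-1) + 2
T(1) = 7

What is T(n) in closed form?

Unrolling: T(n) = T(1) + 2·(n-1) = 7 + 2(n-1) = 2n + 5.

Answer: T(n) = 2n + 5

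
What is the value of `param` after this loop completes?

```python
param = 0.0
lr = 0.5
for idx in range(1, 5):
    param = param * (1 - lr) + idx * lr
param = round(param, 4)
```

Moving average with lr=0.5
`param` takes the values: 0.0 → 0.5 → 1.25 → 2.125 → 3.0625

Answer: 3.0625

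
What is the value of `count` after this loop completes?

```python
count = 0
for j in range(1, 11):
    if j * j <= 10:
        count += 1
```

Count numbers where j² ≤ 10
`count` takes the values: 0 → 1 → 2 → 3

Answer: 3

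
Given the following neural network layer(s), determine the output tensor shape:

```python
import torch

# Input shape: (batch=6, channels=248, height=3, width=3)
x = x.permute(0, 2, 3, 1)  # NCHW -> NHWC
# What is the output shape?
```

Input: (6, 248, 3, 3) -> Output: (6, 3, 3, 248)

Answer: (6, 3, 3, 248)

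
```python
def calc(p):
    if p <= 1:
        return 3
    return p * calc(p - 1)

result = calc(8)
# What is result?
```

calc(8) = 8 * 7 * 6 * 5 * 4 * 3 * 2 * 3 = 120960

Answer: 120960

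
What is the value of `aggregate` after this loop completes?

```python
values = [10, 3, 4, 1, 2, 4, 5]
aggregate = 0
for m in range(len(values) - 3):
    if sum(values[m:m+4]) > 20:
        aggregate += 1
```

Count windows with sum > 20
`aggregate` takes the values: 0

Answer: 0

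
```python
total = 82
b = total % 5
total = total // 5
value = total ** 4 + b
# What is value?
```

Trace:
`total = 82` → total = 82
`b = total % 5` → b = 2
`total = total // 5` → total = 16
`value = total ** 4 + b` → value = 65538
So value = 65538

Answer: 65538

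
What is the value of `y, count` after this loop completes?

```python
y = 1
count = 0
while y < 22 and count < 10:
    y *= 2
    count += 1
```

Double until >= 22 or 10 iterations
`y, count` takes the values: (1, 0) → (2, 0) → (2, 1) → (4, 1) → (4, 2) → (8, 2) → (8, 3) → (16, 3) → (16, 4) → (32, 4) → (32, 5)

Answer: 32, 5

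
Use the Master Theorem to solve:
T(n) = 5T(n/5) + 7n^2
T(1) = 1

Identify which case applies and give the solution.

a=5, b=5, f(n)=7n^2. log_5(5) = 1. Since c=2 > 1 and the regularity condition holds (5(n/5)^2 = (5/5^2)n^2 with 5/5^2 < 1), Case 3 applies: T(n) = Θ(f(n)) = O(n^2).

Answer: O(n^2) - Case 3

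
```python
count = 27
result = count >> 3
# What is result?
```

Trace:
`count = 27` → count = 27
`result = count >> 3` → result = 3
So result = 3

Answer: 3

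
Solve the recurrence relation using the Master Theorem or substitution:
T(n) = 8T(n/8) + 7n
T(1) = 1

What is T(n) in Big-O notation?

By Master Theorem: a=8, b=8, f(n)=7n. Since log_8(8) = 1 and f(n) = Θ(n^1), Case 2 applies. T(n) = O(n log n).

Answer: O(n log n)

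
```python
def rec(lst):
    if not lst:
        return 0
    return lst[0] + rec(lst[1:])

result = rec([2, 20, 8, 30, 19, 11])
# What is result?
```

2 + 20 + 8 + 30 + 19 + 11 + 0 = 90

Answer: 90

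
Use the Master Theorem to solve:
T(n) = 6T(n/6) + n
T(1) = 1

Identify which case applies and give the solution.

a=6, b=6, f(n)=n. log_6(6) = 1. Since c=1 = 1, Case 2 applies: T(n) = Θ(n^log_b(a) · log n) = O(n log n).

Answer: O(n log n) - Case 2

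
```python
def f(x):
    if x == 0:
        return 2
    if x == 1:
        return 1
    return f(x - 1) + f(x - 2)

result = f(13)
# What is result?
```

Build up from base cases: f(0)=2, f(1)=1, f(2)=3, f(3)=4, f(4)=7, f(5)=11, f(6)=18, ..., f(13)=521

Answer: 521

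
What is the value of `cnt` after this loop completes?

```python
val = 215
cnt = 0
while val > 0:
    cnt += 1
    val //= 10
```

Count digits by repeated division by 10
`cnt` takes the values: 0 → 1 → 2 → 3

Answer: 3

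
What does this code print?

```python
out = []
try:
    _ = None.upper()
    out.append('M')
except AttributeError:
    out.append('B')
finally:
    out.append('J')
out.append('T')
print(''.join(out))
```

Execution trace: 'B' (except AttributeError) → 'J' (finally) → 'T' (after the try/except). Output: BJT

Answer: BJT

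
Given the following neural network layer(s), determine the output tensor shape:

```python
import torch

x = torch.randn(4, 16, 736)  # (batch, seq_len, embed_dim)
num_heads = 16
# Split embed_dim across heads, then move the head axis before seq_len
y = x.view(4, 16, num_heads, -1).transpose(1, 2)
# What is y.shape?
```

Input: (4, 16, 736) -> head_dim = 736 // 16 = 46; after view: (4, 16, 16, 46) -> after transpose(1, 2): (4, 16, 16, 46) -> Output: (4, 16, 16, 46)

Answer: (4, 16, 16, 46)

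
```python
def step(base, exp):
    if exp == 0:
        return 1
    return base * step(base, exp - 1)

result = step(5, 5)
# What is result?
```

step(5, 5) = 5 * 5 * 5 * 5 * 5 = 3125

Answer: 3125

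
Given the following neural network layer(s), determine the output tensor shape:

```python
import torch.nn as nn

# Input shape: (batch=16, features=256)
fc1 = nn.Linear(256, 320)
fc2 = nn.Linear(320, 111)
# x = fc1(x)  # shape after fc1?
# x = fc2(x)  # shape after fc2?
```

Input: (16, 256) -> after fc1: (16, 320) -> Output: (16, 111)

Answer: (16, 111)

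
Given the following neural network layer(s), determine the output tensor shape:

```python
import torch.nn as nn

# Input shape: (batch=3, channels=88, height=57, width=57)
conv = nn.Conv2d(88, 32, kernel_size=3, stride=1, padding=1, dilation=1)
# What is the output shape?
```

Input: (3, 88, 57, 57) -> Output: (3, 32, 57, 57)

Answer: (3, 32, 57, 57)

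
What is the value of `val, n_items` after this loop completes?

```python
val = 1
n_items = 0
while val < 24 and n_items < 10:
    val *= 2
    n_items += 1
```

Double until >= 24 or 10 iterations
`val, n_items` takes the values: (1, 0) → (2, 0) → (2, 1) → (4, 1) → (4, 2) → (8, 2) → (8, 3) → (16, 3) → (16, 4) → (32, 4) → (32, 5)

Answer: 32, 5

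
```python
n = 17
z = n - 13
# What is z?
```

Trace:
`n = 17` → n = 17
`z = n - 13` → z = 4
So z = 4

Answer: 4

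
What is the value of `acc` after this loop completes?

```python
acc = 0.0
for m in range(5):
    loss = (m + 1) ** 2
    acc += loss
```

Sum of squared losses 1² + 2² + ... + 5²
`acc` takes the values: 0.0 → 1.0 → 5.0 → 14.0 → 30.0 → 55.0

Answer: 55.0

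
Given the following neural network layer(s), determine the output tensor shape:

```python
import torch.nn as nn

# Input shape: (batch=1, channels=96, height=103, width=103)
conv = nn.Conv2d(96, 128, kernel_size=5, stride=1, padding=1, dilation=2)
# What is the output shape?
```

Input: (1, 96, 103, 103) -> Output: (1, 128, 97, 97)

Answer: (1, 128, 97, 97)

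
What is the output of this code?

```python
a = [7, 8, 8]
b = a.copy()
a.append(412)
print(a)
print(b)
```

Key concept: list.copy() creates independent copy.
Step by step:
`a = [7, 8, 8]` → a = [7, 8, 8]
`b = a.copy()` → b = [7, 8, 8]
`a.append(412)` → a = [7, 8, 8, 412]
`print(a)` → prints [7, 8, 8, 412]
`print(b)` → prints [7, 8, 8]

Answer:
[7, 8, 8, 412]
[7, 8, 8]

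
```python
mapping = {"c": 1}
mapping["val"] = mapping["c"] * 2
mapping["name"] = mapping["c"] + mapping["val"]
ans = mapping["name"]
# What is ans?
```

Trace:
`mapping = {"c": 1}` → mapping = {'c': 1}
`mapping["val"] = mapping["c"] * 2` → mapping = {'c': 1, 'val': 2}
`mapping["name"] = mapping["c"] + mapping["val"]` → mapping = {'c': 1, 'val': 2, 'name': 3}
`ans = mapping["name"]` → ans = 3
So ans = 3

Answer: 3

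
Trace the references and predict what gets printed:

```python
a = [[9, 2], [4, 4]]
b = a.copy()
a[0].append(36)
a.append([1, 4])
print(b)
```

Key concept: shallow copy with nested lists.
Step by step:
`a = [[9, 2], [4, 4]]` → a = [[9, 2], [4, 4]]
`b = a.copy()` → b = [[9, 2], [4, 4]]
`a[0].append(36)` → a = [[9, 2, 36], [4, 4]]; b = [[9, 2, 36], [4, 4]]
`a.append([1, 4])` → a = [[9, 2, 36], [4, 4], [1, 4]]
`print(b)` → prints [[9, 2, 36], [4, 4]]

Answer: [[9, 2, 36], [4, 4]]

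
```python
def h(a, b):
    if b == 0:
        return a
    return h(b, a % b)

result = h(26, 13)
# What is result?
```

h(26, 13) -> h(13, 0) -> 13

Answer: 13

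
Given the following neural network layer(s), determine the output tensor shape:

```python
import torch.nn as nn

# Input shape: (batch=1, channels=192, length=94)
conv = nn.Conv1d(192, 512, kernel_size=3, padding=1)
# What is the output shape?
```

Input: (1, 192, 94) -> Output: (1, 512, 94)

Answer: (1, 512, 94)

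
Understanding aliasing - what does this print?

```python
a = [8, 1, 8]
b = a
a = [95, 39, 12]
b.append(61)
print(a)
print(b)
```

Key concept: rebinding vs mutation: a is rebound to a new list, b still points at the original.
Step by step:
`a = [8, 1, 8]` → a = [8, 1, 8]
`b = a` → b = [8, 1, 8] (same object as a)
`a = [95, 39, 12]` → a = [95, 39, 12]
`b.append(61)` → b = [8, 1, 8, 61]
`print(a)` → prints [95, 39, 12]
`print(b)` → prints [8, 1, 8, 61]

Answer:
[95, 39, 12]
[8, 1, 8, 61]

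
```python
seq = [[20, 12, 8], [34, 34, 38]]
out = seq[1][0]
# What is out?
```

Trace:
`seq = [[20, 12, 8], [34, 34, 38]]` → seq = [[20, 12, 8], [34, 34, 38]]
`out = seq[1][0]` → out = 34
So out = 34

Answer: 34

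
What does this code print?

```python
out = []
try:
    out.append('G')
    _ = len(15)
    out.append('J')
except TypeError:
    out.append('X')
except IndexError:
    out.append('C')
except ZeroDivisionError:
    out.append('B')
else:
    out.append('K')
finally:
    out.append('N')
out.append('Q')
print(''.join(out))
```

Execution trace: 'G' (try body) → 'X' (except TypeError) → 'N' (finally) → 'Q' (after the try/except). Output: GXNQ

Answer: GXNQ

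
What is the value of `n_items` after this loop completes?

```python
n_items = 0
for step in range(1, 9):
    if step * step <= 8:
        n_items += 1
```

Count numbers where step² ≤ 8
`n_items` takes the values: 0 → 1 → 2

Answer: 2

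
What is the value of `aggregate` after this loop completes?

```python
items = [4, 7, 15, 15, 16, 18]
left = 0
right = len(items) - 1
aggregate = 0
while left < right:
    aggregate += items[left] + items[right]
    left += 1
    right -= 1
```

Sum of pairs from ends
`aggregate` takes the values: 0 → 22 → 45 → 75

Answer: 75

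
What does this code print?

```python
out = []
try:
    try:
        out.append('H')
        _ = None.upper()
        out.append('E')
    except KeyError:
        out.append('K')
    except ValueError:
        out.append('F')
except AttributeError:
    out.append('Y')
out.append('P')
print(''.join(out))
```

Execution trace: 'H' (try body) → 'Y' (outer except AttributeError) → 'P' (after the try/except). Output: HYP

Answer: HYP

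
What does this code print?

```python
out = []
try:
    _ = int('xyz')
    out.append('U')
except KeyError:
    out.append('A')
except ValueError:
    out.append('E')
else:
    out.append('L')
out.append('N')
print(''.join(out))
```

Execution trace: 'E' (except ValueError) → 'N' (after the try/except). Output: EN

Answer: EN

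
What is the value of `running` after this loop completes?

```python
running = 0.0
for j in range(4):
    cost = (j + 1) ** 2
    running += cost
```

Sum of squared losses 1² + 2² + ... + 4²
`running` takes the values: 0.0 → 1.0 → 5.0 → 14.0 → 30.0

Answer: 30.0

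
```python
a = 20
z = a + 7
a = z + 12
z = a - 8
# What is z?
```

Trace:
`a = 20` → a = 20
`z = a + 7` → z = 27
`a = z + 12` → a = 39
`z = a - 8` → z = 31
So z = 31

Answer: 31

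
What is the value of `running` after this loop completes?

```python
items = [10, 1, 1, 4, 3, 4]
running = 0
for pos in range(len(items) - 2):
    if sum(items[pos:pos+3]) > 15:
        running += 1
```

Count windows with sum > 15
`running` takes the values: 0

Answer: 0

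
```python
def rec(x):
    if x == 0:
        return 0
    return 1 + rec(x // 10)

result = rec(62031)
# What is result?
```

Count of digits of 62031: 5

Answer: 5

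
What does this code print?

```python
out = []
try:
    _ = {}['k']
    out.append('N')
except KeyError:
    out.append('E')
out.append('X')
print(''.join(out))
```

Execution trace: 'E' (except KeyError) → 'X' (after the try/except). Output: EX

Answer: EX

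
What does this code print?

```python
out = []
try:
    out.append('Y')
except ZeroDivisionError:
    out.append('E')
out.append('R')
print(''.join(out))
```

Execution trace: 'Y' (try body, no exception) → 'R' (after the try/except). Output: YR

Answer: YR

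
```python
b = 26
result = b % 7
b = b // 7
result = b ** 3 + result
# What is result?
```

Trace:
`b = 26` → b = 26
`result = b % 7` → result = 5
`b = b // 7` → b = 3
`result = b ** 3 + result` → result = 32
So result = 32

Answer: 32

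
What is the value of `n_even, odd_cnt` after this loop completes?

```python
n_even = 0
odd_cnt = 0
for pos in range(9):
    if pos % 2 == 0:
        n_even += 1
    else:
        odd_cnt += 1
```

Count evens and odds in range(9)
`n_even, odd_cnt` takes the values: (0, 0) → (1, 0) → (1, 1) → (2, 1) → (2, 2) → (3, 2) → (3, 3) → (4, 3) → (4, 4) → (5, 4)

Answer: 5, 4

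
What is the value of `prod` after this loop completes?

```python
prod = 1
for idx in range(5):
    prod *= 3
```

3^5 = 243
`prod` takes the values: 1 → 3 → 9 → 27 → 81 → 243

Answer: 243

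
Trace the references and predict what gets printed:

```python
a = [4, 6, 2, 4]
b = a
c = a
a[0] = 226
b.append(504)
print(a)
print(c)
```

Key concept: multiple aliases.
Step by step:
`a = [4, 6, 2, 4]` → a = [4, 6, 2, 4]
`b = a` → b = [4, 6, 2, 4] (same object as a)
`c = a` → c = [4, 6, 2, 4] (same object as a, b)
`a[0] = 226` → a = [226, 6, 2, 4] (same object as b, c); b = [226, 6, 2, 4] (same object as a, c); c = [226, 6, 2, 4] (same object as a, b)
`b.append(504)` → a = [226, 6, 2, 4, 504] (same object as b, c); b = [226, 6, 2, 4, 504] (same object as a, c); c = [226, 6, 2, 4, 504] (same object as a, b)
`print(a)` → prints [226, 6, 2, 4, 504]
`print(c)` → prints [226, 6, 2, 4, 504]

Answer:
[226, 6, 2, 4, 504]
[226, 6, 2, 4, 504]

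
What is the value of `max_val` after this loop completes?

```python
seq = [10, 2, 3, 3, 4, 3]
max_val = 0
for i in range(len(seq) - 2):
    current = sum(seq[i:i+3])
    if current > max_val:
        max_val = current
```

Max sum of 3-element window in [10, 2, 3, 3, 4, 3]
`max_val` takes the values: 0 → 15

Answer: 15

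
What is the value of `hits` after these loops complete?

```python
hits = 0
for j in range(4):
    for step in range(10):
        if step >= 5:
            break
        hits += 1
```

Inner breaks at 5, outer runs 4 times
`hits` takes the values: 0 → 1 → 2 → 3 → 4 → 5 → 6 → 7 → 8 → 9 → 10 → 11 → 12 → 13 → 14 → 15 → 16 → 17 → 18 → 19 → 20

Answer: 20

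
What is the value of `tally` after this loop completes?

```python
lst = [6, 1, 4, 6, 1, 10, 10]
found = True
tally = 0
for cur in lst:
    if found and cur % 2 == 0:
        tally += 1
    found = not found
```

Count even values at even positions
`tally` takes the values: 0 → 1 → 2 → 3

Answer: 3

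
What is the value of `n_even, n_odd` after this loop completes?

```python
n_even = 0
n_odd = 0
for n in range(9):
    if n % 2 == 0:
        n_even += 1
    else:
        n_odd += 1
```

Count evens and odds in range(9)
`n_even, n_odd` takes the values: (0, 0) → (1, 0) → (1, 1) → (2, 1) → (2, 2) → (3, 2) → (3, 3) → (4, 3) → (4, 4) → (5, 4)

Answer: 5, 4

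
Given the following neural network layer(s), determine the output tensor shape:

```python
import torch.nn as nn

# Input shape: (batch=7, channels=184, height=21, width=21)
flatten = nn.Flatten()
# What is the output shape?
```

Input: (7, 184, 21, 21) -> Output: (7, 81144)

Answer: (7, 81144)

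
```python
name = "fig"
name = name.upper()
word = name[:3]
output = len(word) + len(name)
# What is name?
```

Trace:
`name = "fig"` → name = 'fig'
`name = name.upper()` → name = 'FIG'
`word = name[:3]` → word = 'FIG'
`output = len(word) + len(name)` → output = 6
So name = 'FIG'

Answer: 'FIG'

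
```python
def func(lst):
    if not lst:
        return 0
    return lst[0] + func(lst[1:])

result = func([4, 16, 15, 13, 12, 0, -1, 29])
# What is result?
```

4 + 16 + 15 + 13 + 12 + 0 + (-1) + 29 + 0 = 88

Answer: 88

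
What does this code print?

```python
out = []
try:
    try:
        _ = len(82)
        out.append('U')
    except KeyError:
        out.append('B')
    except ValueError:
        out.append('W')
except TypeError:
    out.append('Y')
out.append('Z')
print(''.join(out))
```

Execution trace: 'Y' (outer except TypeError) → 'Z' (after the try/except). Output: YZ

Answer: YZ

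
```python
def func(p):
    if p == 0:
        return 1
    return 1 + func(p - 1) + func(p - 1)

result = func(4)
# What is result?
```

func(p) = 1 + 2·func(p-1), func(0)=1. Closed form: (1+1)·2^4 - 1 = 31.

Answer: 31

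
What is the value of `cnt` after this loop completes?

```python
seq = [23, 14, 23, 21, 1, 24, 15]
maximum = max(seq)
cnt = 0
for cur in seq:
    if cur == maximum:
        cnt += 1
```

Count of max value 24 in [23, 14, 23, 21, 1, 24, 15]
`cnt` takes the values: 0 → 1

Answer: 1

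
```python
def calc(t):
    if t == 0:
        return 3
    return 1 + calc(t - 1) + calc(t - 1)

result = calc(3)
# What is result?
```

calc(t) = 1 + 2·calc(t-1), calc(0)=3. Closed form: (3+1)·2^3 - 1 = 31.

Answer: 31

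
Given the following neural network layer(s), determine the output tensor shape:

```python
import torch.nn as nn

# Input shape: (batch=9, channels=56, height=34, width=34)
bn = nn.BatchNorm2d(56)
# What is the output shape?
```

Input: (9, 56, 34, 34) -> Output: (9, 56, 34, 34)

Answer: (9, 56, 34, 34)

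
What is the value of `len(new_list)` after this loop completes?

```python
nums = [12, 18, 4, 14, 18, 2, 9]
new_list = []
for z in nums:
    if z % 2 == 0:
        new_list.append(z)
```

Count even numbers in [12, 18, 4, 14, 18, 2, 9]
`new_list` takes the values: [] → [12] → [12, 18] → [12, 18, 4] → [12, 18, 4, 14] → [12, 18, 4, 14, 18] → [12, 18, 4, 14, 18, 2]
So `len(new_list)` = 6

Answer: 6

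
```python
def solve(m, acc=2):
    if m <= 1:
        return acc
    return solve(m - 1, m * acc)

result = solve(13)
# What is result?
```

Accumulator trace (n, acc): (13, 2) -> (12, 26) -> (11, 312) -> (10, 3432) -> (9, 34320) -> (8, 308880) -> (7, 2471040) -> (6, 17297280) -> (5, 103783680) -> (4, 518918400) -> (3, 2075673600) -> (2, 6227020800) -> (1, 12454041600) -> return 12454041600

Answer: 12454041600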